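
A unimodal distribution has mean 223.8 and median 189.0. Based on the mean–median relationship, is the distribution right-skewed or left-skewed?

right-skewed

mean − median = 223.8 − 189.0 = 34.8
mean > median ⇒ the longer tail is on the right ⇒ right-skewed (positively skewed).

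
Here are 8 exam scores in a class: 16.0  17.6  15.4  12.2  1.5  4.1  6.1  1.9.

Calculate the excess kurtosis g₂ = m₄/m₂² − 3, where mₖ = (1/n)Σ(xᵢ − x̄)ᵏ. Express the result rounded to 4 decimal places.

x̄ = 9.3500
Σ(xᵢ − x̄)² = 312.2600 ⇒ m₂ = 39.03250
Σ(xᵢ − x̄)⁴ = 15742.9693 ⇒ m₄ = 1967.87116
m₂² = 1523.53606
g₂ = m₄/m₂² − 3 = 1.29165 − 3 ≈ -1.7084

-1.7084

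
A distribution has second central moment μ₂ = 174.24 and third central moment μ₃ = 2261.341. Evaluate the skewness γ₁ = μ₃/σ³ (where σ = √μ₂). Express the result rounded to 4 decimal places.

σ = √μ₂ = √174.24 = 13.20000
σ³ = μ₂^(3/2) = 2299.96800
γ₁ = μ₃/σ³ = 2261.341 / 2299.96800 ≈ 0.9832

0.9832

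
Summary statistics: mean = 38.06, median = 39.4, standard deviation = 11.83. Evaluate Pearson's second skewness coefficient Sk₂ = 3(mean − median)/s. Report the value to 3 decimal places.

Sk₂ = 3(38.06 − 39.4) / 11.83 = 3 × -1.3400 / 11.83
    = -4.0200 / 11.83 ≈ -0.340

-0.340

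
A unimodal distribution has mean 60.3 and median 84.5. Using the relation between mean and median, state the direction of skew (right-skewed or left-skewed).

left-skewed

mean − median = 60.3 − 84.5 = -24.2
mean < median ⇒ the longer tail is on the left ⇒ left-skewed (negatively skewed).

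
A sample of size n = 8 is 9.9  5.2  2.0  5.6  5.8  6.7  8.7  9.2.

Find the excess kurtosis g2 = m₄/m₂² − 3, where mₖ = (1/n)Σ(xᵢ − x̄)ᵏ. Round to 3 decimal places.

x̄ = 6.6375
Σ(xᵢ − x̄)² = 46.8187 ⇒ m₂ = 5.85234
Σ(xᵢ − x̄)⁴ = 642.9523 ⇒ m₄ = 80.36904
m₂² = 34.24993
g2 = m₄/m₂² − 3 = 2.34655 − 3 ≈ -0.653

-0.653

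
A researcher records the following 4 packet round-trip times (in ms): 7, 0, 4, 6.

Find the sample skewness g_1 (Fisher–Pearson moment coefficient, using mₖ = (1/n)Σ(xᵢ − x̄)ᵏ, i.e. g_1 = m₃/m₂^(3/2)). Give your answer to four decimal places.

-0.6568

x̄ = (7 + 0 + 4 + 6) / 4 = 4.2500
deviations (xᵢ − x̄): 2.7500, -4.2500, -0.2500, 1.7500
Σ(xᵢ − x̄)² = 28.7500 ⇒ m₂ = 28.7500/4 = 7.18750
Σ(xᵢ − x̄)³ = -50.6250 ⇒ m₃ = -50.6250/4 = -12.65625
m₂^(3/2) = 7.18750^(1.5) = 19.26934
g_1 = m₃ / m₂^(3/2) = -12.65625 / 19.26934 ≈ -0.6568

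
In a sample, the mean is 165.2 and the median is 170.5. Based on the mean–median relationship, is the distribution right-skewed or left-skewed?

mean − median = 165.2 − 170.5 = -5.3
mean < median ⇒ the longer tail is on the left ⇒ left-skewed (negatively skewed).

left-skewed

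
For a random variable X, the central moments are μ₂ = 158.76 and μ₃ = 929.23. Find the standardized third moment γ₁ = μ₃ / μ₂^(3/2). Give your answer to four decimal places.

0.4645

σ = √μ₂ = √158.76 = 12.60000
σ³ = μ₂^(3/2) = 2000.37600
γ₁ = μ₃/σ³ = 929.23 / 2000.37600 ≈ 0.4645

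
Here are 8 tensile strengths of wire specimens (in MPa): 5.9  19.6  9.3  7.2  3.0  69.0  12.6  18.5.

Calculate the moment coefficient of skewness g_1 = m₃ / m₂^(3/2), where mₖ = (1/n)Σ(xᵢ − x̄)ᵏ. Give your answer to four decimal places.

1.9424

x̄ = (5.9 + 19.6 + 9.3 + 7.2 + 3.0 + 69.0 + 12.6 + 18.5) / 8 = 18.1375
deviations (xᵢ − x̄): -12.2375, 1.4625, -8.8375, -10.9375, -15.1375, 50.8625, -5.5375, 0.3625
Σ(xᵢ − x̄)² = 3196.5587 ⇒ m₂ = 3196.5587/8 = 399.56984
Σ(xᵢ − x̄)³ = 124114.3797 ⇒ m₃ = 124114.3797/8 = 15514.29746
m₂^(3/2) = 399.56984^(1.5) = 7987.09878
g_1 = m₃ / m₂^(3/2) = 15514.29746 / 7987.09878 ≈ 1.9424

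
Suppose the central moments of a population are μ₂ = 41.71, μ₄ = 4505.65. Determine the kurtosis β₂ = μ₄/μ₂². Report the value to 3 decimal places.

2.590

μ₂² = 41.71² = 1739.72410
μ₄/μ₂² = 4505.65 / 1739.72410 = 2.58986
β₂ ≈ 2.590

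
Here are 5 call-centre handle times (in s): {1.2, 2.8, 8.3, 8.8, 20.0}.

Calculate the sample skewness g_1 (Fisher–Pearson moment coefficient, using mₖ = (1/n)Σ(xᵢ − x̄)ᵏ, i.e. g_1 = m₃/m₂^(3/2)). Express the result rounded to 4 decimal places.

0.7861

x̄ = (1.2 + 2.8 + 8.3 + 8.8 + 20.0) / 5 = 8.2200
deviations (xᵢ − x̄): -7.0200, -5.4200, 0.0800, 0.5800, 11.7800
Σ(xᵢ − x̄)² = 217.7680 ⇒ m₂ = 217.7680/5 = 43.55360
Σ(xᵢ − x̄)³ = 1129.7189 ⇒ m₃ = 1129.7189/5 = 225.94378
m₂^(3/2) = 43.55360^(1.5) = 287.43264
g_1 = m₃ / m₂^(3/2) = 225.94378 / 287.43264 ≈ 0.7861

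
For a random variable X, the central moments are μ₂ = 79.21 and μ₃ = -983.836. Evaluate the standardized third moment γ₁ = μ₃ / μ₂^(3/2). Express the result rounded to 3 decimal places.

σ = √μ₂ = √79.21 = 8.90000
σ³ = μ₂^(3/2) = 704.96900
γ₁ = μ₃/σ³ = -983.836 / 704.96900 ≈ -1.396

-1.396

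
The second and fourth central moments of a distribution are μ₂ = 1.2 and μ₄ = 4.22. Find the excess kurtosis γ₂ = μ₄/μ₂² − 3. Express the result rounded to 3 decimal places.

μ₂² = 1.2² = 1.44000
μ₄/μ₂² = 4.22 / 1.44000 = 2.93056
γ₂ = 2.93056 − 3 ≈ -0.069

-0.069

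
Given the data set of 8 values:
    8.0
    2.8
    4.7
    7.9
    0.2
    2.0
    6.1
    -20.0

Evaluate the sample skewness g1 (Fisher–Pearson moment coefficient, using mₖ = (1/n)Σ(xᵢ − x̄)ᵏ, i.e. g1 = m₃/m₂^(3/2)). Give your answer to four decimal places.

x̄ = (8.0 + 2.8 + 4.7 + 7.9 + 0.2 + 2.0 + 6.1 - 20.0) / 8 = 1.4625
deviations (xᵢ − x̄): 6.5375, 1.3375, 3.2375, 6.4375, -1.2625, 0.5375, 4.6375, -21.4625
Σ(xᵢ − x̄)² = 580.4787 ⇒ m₂ = 580.4787/8 = 72.55984
Σ(xᵢ − x̄)³ = -9206.0727 ⇒ m₃ = -9206.0727/8 = -1150.75909
m₂^(3/2) = 72.55984^(1.5) = 618.07974
g1 = m₃ / m₂^(3/2) = -1150.75909 / 618.07974 ≈ -1.8618

-1.8618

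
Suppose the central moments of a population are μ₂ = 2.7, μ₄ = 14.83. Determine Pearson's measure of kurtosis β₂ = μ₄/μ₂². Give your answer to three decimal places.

μ₂² = 2.7² = 7.29000
μ₄/μ₂² = 14.83 / 7.29000 = 2.03429
β₂ ≈ 2.034

2.034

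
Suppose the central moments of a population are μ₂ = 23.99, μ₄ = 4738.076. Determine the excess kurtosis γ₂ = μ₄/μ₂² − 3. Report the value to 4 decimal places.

μ₂² = 23.99² = 575.52010
μ₄/μ₂² = 4738.076 / 575.52010 = 8.23269
γ₂ = 8.23269 − 3 ≈ 5.2327

5.2327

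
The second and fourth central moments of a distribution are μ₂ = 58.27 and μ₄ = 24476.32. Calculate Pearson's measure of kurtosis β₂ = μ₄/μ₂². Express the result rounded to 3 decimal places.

μ₂² = 58.27² = 3395.39290
μ₄/μ₂² = 24476.32 / 3395.39290 = 7.20869
β₂ ≈ 7.209

7.209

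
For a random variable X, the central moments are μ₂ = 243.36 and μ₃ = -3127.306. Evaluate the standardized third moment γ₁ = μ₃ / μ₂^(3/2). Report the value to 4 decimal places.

σ = √μ₂ = √243.36 = 15.60000
σ³ = μ₂^(3/2) = 3796.41600
γ₁ = μ₃/σ³ = -3127.306 / 3796.41600 ≈ -0.8238

-0.8238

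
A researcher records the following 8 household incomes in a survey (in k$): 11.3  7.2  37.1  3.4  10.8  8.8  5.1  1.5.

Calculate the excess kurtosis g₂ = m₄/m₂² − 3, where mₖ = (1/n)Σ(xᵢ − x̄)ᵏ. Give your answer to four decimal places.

2.1398

x̄ = 10.6500
Σ(xᵢ − x̄)² = 882.4600 ⇒ m₂ = 110.30750
Σ(xᵢ − x̄)⁴ = 500318.2875 ⇒ m₄ = 62539.78593
m₂² = 12167.74456
g₂ = m₄/m₂² − 3 = 5.13980 − 3 ≈ 2.1398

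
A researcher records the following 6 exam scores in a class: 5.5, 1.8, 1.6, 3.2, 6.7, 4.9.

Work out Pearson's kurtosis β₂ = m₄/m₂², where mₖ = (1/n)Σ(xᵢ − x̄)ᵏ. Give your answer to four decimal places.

x̄ = 3.9500
Σ(xᵢ − x̄)² = 21.5750 ⇒ m₂ = 3.59583
Σ(xᵢ − x̄)⁴ = 115.9598 ⇒ m₄ = 19.32664
m₂² = 12.93002
β₂ = m₄/m₂² = 19.32664 / 12.93002 ≈ 1.4947

1.4947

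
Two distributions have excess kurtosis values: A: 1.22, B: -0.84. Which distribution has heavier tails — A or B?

Higher excess kurtosis ⇒ heavier tails relative to the normal distribution.
1.22 vs -0.84: the larger is 1.22, so A has heavier tails. (A is leptokurtic — heavier-than-normal tails; the other is platykurtic.)

A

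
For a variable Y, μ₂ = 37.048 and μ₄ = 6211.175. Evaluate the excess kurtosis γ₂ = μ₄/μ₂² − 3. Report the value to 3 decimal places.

μ₂² = 37.048² = 1372.55430
μ₄/μ₂² = 6211.175 / 1372.55430 = 4.52527
γ₂ = 4.52527 − 3 ≈ 1.525

1.525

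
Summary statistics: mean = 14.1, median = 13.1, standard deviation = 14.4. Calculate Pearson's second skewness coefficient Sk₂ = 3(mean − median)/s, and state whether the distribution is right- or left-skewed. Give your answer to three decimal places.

0.208, right-skewed

Sk₂ = 3(14.1 − 13.1) / 14.4 = 3 × 1.0000 / 14.4
    = 3.0000 / 14.4 ≈ 0.208
Sk₂ > 0 ⇒ mean > median ⇒ right-skewed (positive skew).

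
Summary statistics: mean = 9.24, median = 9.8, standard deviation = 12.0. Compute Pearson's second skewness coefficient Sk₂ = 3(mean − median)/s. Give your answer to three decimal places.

-0.140

Sk₂ = 3(9.24 − 9.8) / 12.0 = 3 × -0.5600 / 12.0
    = -1.6800 / 12.0 ≈ -0.140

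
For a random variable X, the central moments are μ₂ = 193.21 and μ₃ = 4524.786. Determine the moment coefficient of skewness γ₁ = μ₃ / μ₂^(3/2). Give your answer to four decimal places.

1.6848

σ = √μ₂ = √193.21 = 13.90000
σ³ = μ₂^(3/2) = 2685.61900
γ₁ = μ₃/σ³ = 4524.786 / 2685.61900 ≈ 1.6848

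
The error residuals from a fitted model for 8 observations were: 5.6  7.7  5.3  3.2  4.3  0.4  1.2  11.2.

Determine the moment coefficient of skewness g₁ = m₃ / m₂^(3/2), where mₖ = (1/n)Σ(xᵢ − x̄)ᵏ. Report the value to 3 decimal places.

0.485

x̄ = (5.6 + 7.7 + 5.3 + 3.2 + 4.3 + 0.4 + 1.2 + 11.2) / 8 = 4.8625
deviations (xᵢ − x̄): 0.7375, 2.8375, 0.4375, -1.6625, -0.5625, -4.4625, -3.6625, 6.3375
Σ(xᵢ − x̄)² = 85.3587 ⇒ m₂ = 85.3587/8 = 10.66984
Σ(xᵢ − x̄)³ = 135.1023 ⇒ m₃ = 135.1023/8 = 16.88779
m₂^(3/2) = 10.66984^(1.5) = 34.85275
g₁ = m₃ / m₂^(3/2) = 16.88779 / 34.85275 ≈ 0.485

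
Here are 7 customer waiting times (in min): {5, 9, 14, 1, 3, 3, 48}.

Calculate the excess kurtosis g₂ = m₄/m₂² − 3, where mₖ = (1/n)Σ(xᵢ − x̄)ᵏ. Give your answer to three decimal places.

x̄ = 11.8571
Σ(xᵢ − x̄)² = 1640.8571 ⇒ m₂ = 234.40816
Σ(xᵢ − x̄)⁴ = 1734937.9300 ⇒ m₄ = 247848.27572
m₂² = 54947.18701
g₂ = m₄/m₂² − 3 = 4.51066 − 3 ≈ 1.511

1.511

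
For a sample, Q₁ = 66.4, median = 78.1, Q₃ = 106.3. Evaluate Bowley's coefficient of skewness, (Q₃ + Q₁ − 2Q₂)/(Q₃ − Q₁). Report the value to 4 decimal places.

0.4135

numerator: Q₃ + Q₁ − 2Q₂ = 106.3 + 66.4 − 2×78.1 = 16.5000
denominator: Q₃ − Q₁ = 106.3 − 66.4 = 39.9000
Bowley skewness = 16.5000 / 39.9000 ≈ 0.4135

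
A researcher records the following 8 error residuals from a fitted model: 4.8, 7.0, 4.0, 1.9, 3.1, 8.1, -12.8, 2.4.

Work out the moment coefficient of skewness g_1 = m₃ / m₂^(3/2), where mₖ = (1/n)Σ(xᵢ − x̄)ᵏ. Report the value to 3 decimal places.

-1.761

x̄ = (4.8 + 7.0 + 4.0 + 1.9 + 3.1 + 8.1 - 12.8 + 2.4) / 8 = 2.3125
deviations (xᵢ − x̄): 2.4875, 4.6875, 1.6875, -0.4125, 0.7875, 5.7875, -15.1125, 0.0875
Σ(xᵢ − x̄)² = 293.6888 ⇒ m₂ = 293.6888/8 = 36.71109
Σ(xᵢ − x̄)³ = -3134.0423 ⇒ m₃ = -3134.0423/8 = -391.75529
m₂^(3/2) = 36.71109^(1.5) = 222.43134
g_1 = m₃ / m₂^(3/2) = -391.75529 / 222.43134 ≈ -1.761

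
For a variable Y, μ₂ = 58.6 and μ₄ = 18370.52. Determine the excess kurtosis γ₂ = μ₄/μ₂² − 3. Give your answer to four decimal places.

2.3497

μ₂² = 58.6² = 3433.96000
μ₄/μ₂² = 18370.52 / 3433.96000 = 5.34966
γ₂ = 5.34966 − 3 ≈ 2.3497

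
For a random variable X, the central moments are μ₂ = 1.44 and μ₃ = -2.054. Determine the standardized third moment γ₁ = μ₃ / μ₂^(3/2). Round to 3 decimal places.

σ = √μ₂ = √1.44 = 1.20000
σ³ = μ₂^(3/2) = 1.72800
γ₁ = μ₃/σ³ = -2.054 / 1.72800 ≈ -1.189

-1.189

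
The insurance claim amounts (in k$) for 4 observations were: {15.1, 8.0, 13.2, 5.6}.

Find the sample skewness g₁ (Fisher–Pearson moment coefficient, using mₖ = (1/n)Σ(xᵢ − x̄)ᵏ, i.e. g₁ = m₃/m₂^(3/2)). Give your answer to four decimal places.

-0.0527

x̄ = (15.1 + 8.0 + 13.2 + 5.6) / 4 = 10.4750
deviations (xᵢ − x̄): 4.6250, -2.4750, 2.7250, -4.8750
Σ(xᵢ − x̄)² = 58.7075 ⇒ m₂ = 58.7075/4 = 14.67688
Σ(xᵢ − x̄)³ = -11.8519 ⇒ m₃ = -11.8519/4 = -2.96297
m₂^(3/2) = 14.67688^(1.5) = 56.22771
g₁ = m₃ / m₂^(3/2) = -2.96297 / 56.22771 ≈ -0.0527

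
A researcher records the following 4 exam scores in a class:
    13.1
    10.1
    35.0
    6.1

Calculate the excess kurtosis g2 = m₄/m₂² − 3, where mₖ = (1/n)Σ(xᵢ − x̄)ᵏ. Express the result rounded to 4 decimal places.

-0.7871

x̄ = 16.0750
Σ(xᵢ − x̄)² = 502.2075 ⇒ m₂ = 125.55188
Σ(xᵢ − x̄)⁴ = 139528.6943 ⇒ m₄ = 34882.17357
m₂² = 15763.27332
g2 = m₄/m₂² − 3 = 2.21288 − 3 ≈ -0.7871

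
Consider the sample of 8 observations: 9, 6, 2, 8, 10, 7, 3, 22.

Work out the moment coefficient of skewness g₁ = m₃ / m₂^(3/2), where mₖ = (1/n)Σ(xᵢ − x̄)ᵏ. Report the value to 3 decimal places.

1.372

x̄ = (9 + 6 + 2 + 8 + 10 + 7 + 3 + 22) / 8 = 8.3750
deviations (xᵢ − x̄): 0.6250, -2.3750, -6.3750, -0.3750, 1.6250, -1.3750, -5.3750, 13.6250
Σ(xᵢ − x̄)² = 265.8750 ⇒ m₂ = 265.8750/8 = 33.23438
Σ(xᵢ − x̄)³ = 2103.4688 ⇒ m₃ = 2103.4688/8 = 262.93359
m₂^(3/2) = 33.23438^(1.5) = 191.59372
g₁ = m₃ / m₂^(3/2) = 262.93359 / 191.59372 ≈ 1.372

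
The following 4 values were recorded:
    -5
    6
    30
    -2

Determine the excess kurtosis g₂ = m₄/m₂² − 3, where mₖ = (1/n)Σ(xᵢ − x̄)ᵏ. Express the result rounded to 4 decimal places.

x̄ = 7.2500
Σ(xᵢ − x̄)² = 754.7500 ⇒ m₂ = 188.68750
Σ(xᵢ − x̄)⁴ = 297713.0781 ⇒ m₄ = 74428.26953
m₂² = 35602.97266
g₂ = m₄/m₂² − 3 = 2.09051 − 3 ≈ -0.9095

-0.9095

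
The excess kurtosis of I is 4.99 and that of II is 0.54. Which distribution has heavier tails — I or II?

Higher excess kurtosis ⇒ heavier tails relative to the normal distribution.
4.99 vs 0.54: the larger is 4.99, so I has heavier tails.

I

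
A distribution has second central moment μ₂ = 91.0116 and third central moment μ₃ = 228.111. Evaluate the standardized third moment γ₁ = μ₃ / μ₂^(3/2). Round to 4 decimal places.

σ = √μ₂ = √91.0116 = 9.54000
σ³ = μ₂^(3/2) = 868.25066
γ₁ = μ₃/σ³ = 228.111 / 868.25066 ≈ 0.2627

0.2627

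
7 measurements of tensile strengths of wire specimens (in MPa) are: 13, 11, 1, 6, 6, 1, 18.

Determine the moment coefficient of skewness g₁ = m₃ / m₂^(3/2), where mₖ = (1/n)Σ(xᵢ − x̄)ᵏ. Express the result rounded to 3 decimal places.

0.320

x̄ = (13 + 11 + 1 + 6 + 6 + 1 + 18) / 7 = 8.0000
deviations (xᵢ − x̄): 5.0000, 3.0000, -7.0000, -2.0000, -2.0000, -7.0000, 10.0000
Σ(xᵢ − x̄)² = 240.0000 ⇒ m₂ = 240.0000/7 = 34.28571
Σ(xᵢ − x̄)³ = 450.0000 ⇒ m₃ = 450.0000/7 = 64.28571
m₂^(3/2) = 34.28571^(1.5) = 200.75659
g₁ = m₃ / m₂^(3/2) = 64.28571 / 200.75659 ≈ 0.320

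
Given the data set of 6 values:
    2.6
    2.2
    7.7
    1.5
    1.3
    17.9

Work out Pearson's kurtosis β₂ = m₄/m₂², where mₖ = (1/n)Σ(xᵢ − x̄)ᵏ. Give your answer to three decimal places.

3.244

x̄ = 5.5333
Σ(xᵢ − x̄)² = 211.5333 ⇒ m₂ = 35.25556
Σ(xᵢ − x̄)⁴ = 24194.2822 ⇒ m₄ = 4032.38036
m₂² = 1242.95420
β₂ = m₄/m₂² = 4032.38036 / 1242.95420 ≈ 3.244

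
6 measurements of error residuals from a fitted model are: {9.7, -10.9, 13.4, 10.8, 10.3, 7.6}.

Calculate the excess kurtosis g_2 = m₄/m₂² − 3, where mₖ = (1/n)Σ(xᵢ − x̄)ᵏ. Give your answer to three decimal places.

x̄ = 6.8167
Σ(xᵢ − x̄)² = 394.1483 ⇒ m₂ = 65.69139
Σ(xᵢ − x̄)⁴ = 100867.6855 ⇒ m₄ = 16811.28092
m₂² = 4315.35857
g_2 = m₄/m₂² − 3 = 3.89569 − 3 ≈ 0.896

0.896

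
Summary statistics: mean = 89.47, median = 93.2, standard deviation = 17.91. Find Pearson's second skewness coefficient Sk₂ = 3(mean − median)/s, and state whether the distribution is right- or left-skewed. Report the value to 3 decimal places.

-0.625, left-skewed

Sk₂ = 3(89.47 − 93.2) / 17.91 = 3 × -3.7300 / 17.91
    = -11.1900 / 17.91 ≈ -0.625
Sk₂ < 0 ⇒ mean < median ⇒ left-skewed (negative skew).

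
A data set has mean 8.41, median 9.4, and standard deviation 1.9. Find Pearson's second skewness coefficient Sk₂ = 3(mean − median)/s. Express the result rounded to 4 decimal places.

-1.5632

Sk₂ = 3(8.41 − 9.4) / 1.9 = 3 × -0.9900 / 1.9
    = -2.9700 / 1.9 ≈ -1.5632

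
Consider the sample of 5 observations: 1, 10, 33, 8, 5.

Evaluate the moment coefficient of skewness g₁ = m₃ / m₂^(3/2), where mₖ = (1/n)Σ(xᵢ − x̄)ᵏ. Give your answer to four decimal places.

x̄ = (1 + 10 + 33 + 8 + 5) / 5 = 11.4000
deviations (xᵢ − x̄): -10.4000, -1.4000, 21.6000, -3.4000, -6.4000
Σ(xᵢ − x̄)² = 629.2000 ⇒ m₂ = 629.2000/5 = 125.84000
Σ(xᵢ − x̄)³ = 8648.6400 ⇒ m₃ = 8648.6400/5 = 1729.72800
m₂^(3/2) = 125.84000^(1.5) = 1411.65335
g₁ = m₃ / m₂^(3/2) = 1729.72800 / 1411.65335 ≈ 1.2253

1.2253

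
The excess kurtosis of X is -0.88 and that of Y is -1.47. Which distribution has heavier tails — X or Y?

X

Higher excess kurtosis ⇒ heavier tails relative to the normal distribution.
-0.88 vs -1.47: the larger is -0.88, so X has heavier tails.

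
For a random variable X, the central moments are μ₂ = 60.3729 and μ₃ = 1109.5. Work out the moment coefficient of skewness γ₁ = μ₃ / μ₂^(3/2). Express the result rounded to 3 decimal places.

2.365

σ = √μ₂ = √60.3729 = 7.77000
σ³ = μ₂^(3/2) = 469.09743
γ₁ = μ₃/σ³ = 1109.5 / 469.09743 ≈ 2.365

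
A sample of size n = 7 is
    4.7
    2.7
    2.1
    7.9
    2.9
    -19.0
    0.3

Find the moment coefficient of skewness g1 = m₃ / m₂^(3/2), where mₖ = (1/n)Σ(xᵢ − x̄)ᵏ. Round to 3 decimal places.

-1.721

x̄ = (4.7 + 2.7 + 2.1 + 7.9 + 2.9 - 19.0 + 0.3) / 7 = 0.2286
deviations (xᵢ − x̄): 4.4714, 2.4714, 1.8714, 7.6714, 2.6714, -19.2286, 0.0714
Σ(xᵢ − x̄)² = 465.3343 ⇒ m₂ = 465.3343/7 = 66.47633
Σ(xᵢ − x̄)³ = -6527.9480 ⇒ m₃ = -6527.9480/7 = -932.56399
m₂^(3/2) = 66.47633^(1.5) = 542.00154
g1 = m₃ / m₂^(3/2) = -932.56399 / 542.00154 ≈ -1.721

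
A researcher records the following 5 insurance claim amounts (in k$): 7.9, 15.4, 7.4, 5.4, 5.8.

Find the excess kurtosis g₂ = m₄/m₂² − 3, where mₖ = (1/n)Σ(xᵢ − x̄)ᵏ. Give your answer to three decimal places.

-0.071

x̄ = 8.3800
Σ(xᵢ − x̄)² = 66.0080 ⇒ m₂ = 13.20160
Σ(xᵢ − x̄)⁴ = 2552.7024 ⇒ m₄ = 510.54049
m₂² = 174.28224
g₂ = m₄/m₂² − 3 = 2.92939 − 3 ≈ -0.071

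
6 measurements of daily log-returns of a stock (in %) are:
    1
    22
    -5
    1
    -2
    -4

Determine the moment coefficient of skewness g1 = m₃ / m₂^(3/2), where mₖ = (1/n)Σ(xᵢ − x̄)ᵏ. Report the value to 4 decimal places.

x̄ = (1 + 22 - 5 + 1 - 2 - 4) / 6 = 2.1667
deviations (xᵢ − x̄): -1.1667, 19.8333, -7.1667, -1.1667, -4.1667, -6.1667
Σ(xᵢ − x̄)² = 502.8333 ⇒ m₂ = 502.8333/6 = 83.80556
Σ(xᵢ − x̄)³ = 7123.5556 ⇒ m₃ = 7123.5556/6 = 1187.25926
m₂^(3/2) = 83.80556^(1.5) = 767.20110
g1 = m₃ / m₂^(3/2) = 1187.25926 / 767.20110 ≈ 1.5475

1.5475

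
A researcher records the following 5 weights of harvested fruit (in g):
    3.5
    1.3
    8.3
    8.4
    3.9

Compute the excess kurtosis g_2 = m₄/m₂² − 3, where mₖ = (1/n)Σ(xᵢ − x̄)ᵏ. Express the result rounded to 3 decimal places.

x̄ = 5.0800
Σ(xᵢ − x̄)² = 39.5680 ⇒ m₂ = 7.91360
Σ(xᵢ − x̄)⁴ = 441.3262 ⇒ m₄ = 88.26524
m₂² = 62.62506
g_2 = m₄/m₂² − 3 = 1.40942 − 3 ≈ -1.591

-1.591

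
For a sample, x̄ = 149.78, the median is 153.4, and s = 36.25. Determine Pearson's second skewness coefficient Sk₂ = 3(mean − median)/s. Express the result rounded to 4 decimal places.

Sk₂ = 3(149.78 − 153.4) / 36.25 = 3 × -3.6200 / 36.25
    = -10.8600 / 36.25 ≈ -0.2996

-0.2996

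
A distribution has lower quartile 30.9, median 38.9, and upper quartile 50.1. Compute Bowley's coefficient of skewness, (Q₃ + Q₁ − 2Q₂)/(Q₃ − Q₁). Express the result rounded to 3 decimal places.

0.167

numerator: Q₃ + Q₁ − 2Q₂ = 50.1 + 30.9 − 2×38.9 = 3.2000
denominator: Q₃ − Q₁ = 50.1 − 30.9 = 19.2000
Bowley skewness = 3.2000 / 19.2000 ≈ 0.167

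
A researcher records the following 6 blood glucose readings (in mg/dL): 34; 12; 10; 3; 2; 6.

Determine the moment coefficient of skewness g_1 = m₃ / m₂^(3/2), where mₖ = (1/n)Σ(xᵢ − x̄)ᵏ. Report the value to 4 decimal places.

1.3797

x̄ = (34 + 12 + 10 + 3 + 2 + 6) / 6 = 11.1667
deviations (xᵢ − x̄): 22.8333, 0.8333, -1.1667, -8.1667, -9.1667, -5.1667
Σ(xᵢ − x̄)² = 700.8333 ⇒ m₂ = 700.8333/6 = 116.80556
Σ(xᵢ − x̄)³ = 10450.5556 ⇒ m₃ = 10450.5556/6 = 1741.75926
m₂^(3/2) = 116.80556^(1.5) = 1262.39495
g_1 = m₃ / m₂^(3/2) = 1741.75926 / 1262.39495 ≈ 1.3797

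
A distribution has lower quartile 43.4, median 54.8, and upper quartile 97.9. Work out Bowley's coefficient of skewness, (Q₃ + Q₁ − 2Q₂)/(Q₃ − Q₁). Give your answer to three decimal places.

numerator: Q₃ + Q₁ − 2Q₂ = 97.9 + 43.4 − 2×54.8 = 31.7000
denominator: Q₃ − Q₁ = 97.9 − 43.4 = 54.5000
Bowley skewness = 31.7000 / 54.5000 ≈ 0.582

0.582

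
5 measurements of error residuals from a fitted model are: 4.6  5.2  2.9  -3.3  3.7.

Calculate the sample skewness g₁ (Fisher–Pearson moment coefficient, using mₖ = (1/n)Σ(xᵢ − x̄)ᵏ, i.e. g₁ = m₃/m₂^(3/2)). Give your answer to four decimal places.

x̄ = (4.6 + 5.2 + 2.9 - 3.3 + 3.7) / 5 = 2.6200
deviations (xᵢ − x̄): 1.9800, 2.5800, 0.2800, -5.9200, 1.0800
Σ(xᵢ − x̄)² = 46.8680 ⇒ m₂ = 46.8680/5 = 9.37360
Σ(xᵢ − x̄)³ = -181.2571 ⇒ m₃ = -181.2571/5 = -36.25142
m₂^(3/2) = 9.37360^(1.5) = 28.69853
g₁ = m₃ / m₂^(3/2) = -36.25142 / 28.69853 ≈ -1.2632

-1.2632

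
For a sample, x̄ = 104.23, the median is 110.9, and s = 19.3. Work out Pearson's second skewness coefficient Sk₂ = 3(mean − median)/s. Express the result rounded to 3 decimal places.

-1.037

Sk₂ = 3(104.23 − 110.9) / 19.3 = 3 × -6.6700 / 19.3
    = -20.0100 / 19.3 ≈ -1.037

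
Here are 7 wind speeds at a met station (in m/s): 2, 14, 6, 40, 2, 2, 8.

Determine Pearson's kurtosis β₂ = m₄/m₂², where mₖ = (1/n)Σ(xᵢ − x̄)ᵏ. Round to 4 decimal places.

4.2359

x̄ = 10.5714
Σ(xᵢ − x̄)² = 1125.7143 ⇒ m₂ = 160.81633
Σ(xᵢ − x̄)⁴ = 766838.5773 ⇒ m₄ = 109548.36818
m₂² = 25861.89088
β₂ = m₄/m₂² = 109548.36818 / 25861.89088 ≈ 4.2359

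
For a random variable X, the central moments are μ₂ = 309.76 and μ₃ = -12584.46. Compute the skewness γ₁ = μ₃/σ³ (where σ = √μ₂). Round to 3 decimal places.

σ = √μ₂ = √309.76 = 17.60000
σ³ = μ₂^(3/2) = 5451.77600
γ₁ = μ₃/σ³ = -12584.46 / 5451.77600 ≈ -2.308

-2.308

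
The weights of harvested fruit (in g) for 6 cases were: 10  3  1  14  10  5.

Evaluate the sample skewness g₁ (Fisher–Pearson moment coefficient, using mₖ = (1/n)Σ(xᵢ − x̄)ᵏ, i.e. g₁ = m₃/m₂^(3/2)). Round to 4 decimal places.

0.0856

x̄ = (10 + 3 + 1 + 14 + 10 + 5) / 6 = 7.1667
deviations (xᵢ − x̄): 2.8333, -4.1667, -6.1667, 6.8333, 2.8333, -2.1667
Σ(xᵢ − x̄)² = 122.8333 ⇒ m₂ = 122.8333/6 = 20.47222
Σ(xᵢ − x̄)³ = 47.5556 ⇒ m₃ = 47.5556/6 = 7.92593
m₂^(3/2) = 20.47222^(1.5) = 92.62911
g₁ = m₃ / m₂^(3/2) = 7.92593 / 92.62911 ≈ 0.0856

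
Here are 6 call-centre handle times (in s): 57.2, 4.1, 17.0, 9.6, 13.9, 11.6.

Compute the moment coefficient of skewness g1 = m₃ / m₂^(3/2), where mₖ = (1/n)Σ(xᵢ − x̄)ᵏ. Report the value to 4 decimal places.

x̄ = (57.2 + 4.1 + 17.0 + 9.6 + 13.9 + 11.6) / 6 = 18.9000
deviations (xᵢ − x̄): 38.3000, -14.8000, -1.9000, -9.3000, -5.0000, -7.3000
Σ(xᵢ − x̄)² = 1854.3200 ⇒ m₂ = 1854.3200/6 = 309.05333
Σ(xᵢ − x̄)³ = 51614.8620 ⇒ m₃ = 51614.8620/6 = 8602.47700
m₂^(3/2) = 309.05333^(1.5) = 5433.13064
g1 = m₃ / m₂^(3/2) = 8602.47700 / 5433.13064 ≈ 1.5833

1.5833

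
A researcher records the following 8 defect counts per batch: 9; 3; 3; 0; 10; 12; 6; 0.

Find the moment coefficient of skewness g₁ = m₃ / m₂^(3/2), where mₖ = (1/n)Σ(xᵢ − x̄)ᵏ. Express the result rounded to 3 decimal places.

0.158

x̄ = (9 + 3 + 3 + 0 + 10 + 12 + 6 + 0) / 8 = 5.3750
deviations (xᵢ − x̄): 3.6250, -2.3750, -2.3750, -5.3750, 4.6250, 6.6250, 0.6250, -5.3750
Σ(xᵢ − x̄)² = 147.8750 ⇒ m₂ = 147.8750/8 = 18.48438
Σ(xᵢ − x̄)³ = 100.2188 ⇒ m₃ = 100.2188/8 = 12.52734
m₂^(3/2) = 18.48438^(1.5) = 79.47072
g₁ = m₃ / m₂^(3/2) = 12.52734 / 79.47072 ≈ 0.158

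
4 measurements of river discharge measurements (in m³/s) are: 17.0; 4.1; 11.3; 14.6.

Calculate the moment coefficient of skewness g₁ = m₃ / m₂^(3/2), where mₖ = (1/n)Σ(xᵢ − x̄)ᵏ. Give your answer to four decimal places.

x̄ = (17.0 + 4.1 + 11.3 + 14.6) / 4 = 11.7500
deviations (xᵢ − x̄): 5.2500, -7.6500, -0.4500, 2.8500
Σ(xᵢ − x̄)² = 94.4100 ⇒ m₂ = 94.4100/4 = 23.60250
Σ(xᵢ − x̄)³ = -279.9360 ⇒ m₃ = -279.9360/4 = -69.98400
m₂^(3/2) = 23.60250^(1.5) = 114.66662
g₁ = m₃ / m₂^(3/2) = -69.98400 / 114.66662 ≈ -0.6103

-0.6103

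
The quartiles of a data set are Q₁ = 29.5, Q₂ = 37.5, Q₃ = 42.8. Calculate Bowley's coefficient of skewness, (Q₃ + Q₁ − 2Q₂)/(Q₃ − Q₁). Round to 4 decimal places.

numerator: Q₃ + Q₁ − 2Q₂ = 42.8 + 29.5 − 2×37.5 = -2.7000
denominator: Q₃ − Q₁ = 42.8 − 29.5 = 13.3000
Bowley skewness = -2.7000 / 13.3000 ≈ -0.2030

-0.2030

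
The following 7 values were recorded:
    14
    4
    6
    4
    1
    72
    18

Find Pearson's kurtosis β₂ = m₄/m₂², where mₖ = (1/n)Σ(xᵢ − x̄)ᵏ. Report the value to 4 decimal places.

x̄ = 17.0000
Σ(xᵢ − x̄)² = 3750.0000 ⇒ m₂ = 535.71429
Σ(xᵢ − x̄)⁴ = 9288006.0000 ⇒ m₄ = 1326858.00000
m₂² = 286989.79592
β₂ = m₄/m₂² = 1326858.00000 / 286989.79592 ≈ 4.6234

4.6234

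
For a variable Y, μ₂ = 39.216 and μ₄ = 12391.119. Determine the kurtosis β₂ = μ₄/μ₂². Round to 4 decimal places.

μ₂² = 39.216² = 1537.89466
μ₄/μ₂² = 12391.119 / 1537.89466 = 8.05720
β₂ ≈ 8.0572

8.0572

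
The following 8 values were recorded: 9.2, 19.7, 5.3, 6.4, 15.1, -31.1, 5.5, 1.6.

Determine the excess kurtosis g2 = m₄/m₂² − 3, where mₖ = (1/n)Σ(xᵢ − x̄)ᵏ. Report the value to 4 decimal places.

1.7020

x̄ = 3.9625
Σ(xᵢ − x̄)² = 1644.1988 ⇒ m₂ = 205.52484
Σ(xᵢ − x̄)⁴ = 1588926.9956 ⇒ m₄ = 198615.87445
m₂² = 42240.46140
g2 = m₄/m₂² − 3 = 4.70203 − 3 ≈ 1.7020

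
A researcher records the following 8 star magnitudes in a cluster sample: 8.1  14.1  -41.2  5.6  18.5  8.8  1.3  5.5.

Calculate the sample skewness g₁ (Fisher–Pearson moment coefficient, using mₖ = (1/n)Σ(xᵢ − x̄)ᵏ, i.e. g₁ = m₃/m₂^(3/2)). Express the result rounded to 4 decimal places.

-1.8853

x̄ = (8.1 + 14.1 - 41.2 + 5.6 + 18.5 + 8.8 + 1.3 + 5.5) / 8 = 2.5875
deviations (xᵢ − x̄): 5.5125, 11.5125, -43.7875, 3.0125, 15.9125, 6.2125, -1.2875, 2.9125
Σ(xᵢ − x̄)² = 2391.2888 ⇒ m₂ = 2391.2888/8 = 298.91109
Σ(xᵢ − x̄)³ = -77943.5497 ⇒ m₃ = -77943.5497/8 = -9742.94371
m₂^(3/2) = 298.91109^(1.5) = 5167.88750
g₁ = m₃ / m₂^(3/2) = -9742.94371 / 5167.88750 ≈ -1.8853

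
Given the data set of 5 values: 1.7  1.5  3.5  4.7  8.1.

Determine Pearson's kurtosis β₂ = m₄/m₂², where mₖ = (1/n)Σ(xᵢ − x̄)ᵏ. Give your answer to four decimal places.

x̄ = 3.9000
Σ(xᵢ − x̄)² = 29.0400 ⇒ m₂ = 5.80800
Σ(xᵢ − x̄)⁴ = 368.2080 ⇒ m₄ = 73.64160
m₂² = 33.73286
β₂ = m₄/m₂² = 73.64160 / 33.73286 ≈ 2.1831

2.1831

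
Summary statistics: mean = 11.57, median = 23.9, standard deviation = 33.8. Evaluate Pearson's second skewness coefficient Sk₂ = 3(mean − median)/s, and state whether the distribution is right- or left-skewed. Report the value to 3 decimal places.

-1.094, left-skewed

Sk₂ = 3(11.57 − 23.9) / 33.8 = 3 × -12.3300 / 33.8
    = -36.9900 / 33.8 ≈ -1.094
Sk₂ < 0 ⇒ mean < median ⇒ left-skewed (negative skew).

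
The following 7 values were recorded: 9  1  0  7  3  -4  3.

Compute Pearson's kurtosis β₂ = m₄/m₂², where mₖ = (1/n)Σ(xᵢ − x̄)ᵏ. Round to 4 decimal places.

x̄ = 2.7143
Σ(xᵢ − x̄)² = 113.4286 ⇒ m₂ = 16.20408
Σ(xᵢ − x̄)⁴ = 3993.6968 ⇒ m₄ = 570.52811
m₂² = 262.57226
β₂ = m₄/m₂² = 570.52811 / 262.57226 ≈ 2.1728

2.1728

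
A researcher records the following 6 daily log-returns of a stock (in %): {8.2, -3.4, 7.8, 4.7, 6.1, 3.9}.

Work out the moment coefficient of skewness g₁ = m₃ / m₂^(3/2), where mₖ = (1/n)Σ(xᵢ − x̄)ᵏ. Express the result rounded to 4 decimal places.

x̄ = (8.2 - 3.4 + 7.8 + 4.7 + 6.1 + 3.9) / 6 = 4.5500
deviations (xᵢ − x̄): 3.6500, -7.9500, 3.2500, 0.1500, 1.5500, -0.6500
Σ(xᵢ − x̄)² = 89.9350 ⇒ m₂ = 89.9350/6 = 14.98917
Σ(xᵢ − x̄)³ = -416.0520 ⇒ m₃ = -416.0520/6 = -69.34200
m₂^(3/2) = 14.98917^(1.5) = 58.03183
g₁ = m₃ / m₂^(3/2) = -69.34200 / 58.03183 ≈ -1.1949

-1.1949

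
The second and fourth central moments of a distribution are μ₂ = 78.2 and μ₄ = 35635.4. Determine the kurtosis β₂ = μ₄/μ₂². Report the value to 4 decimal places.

5.8273

μ₂² = 78.2² = 6115.24000
μ₄/μ₂² = 35635.4 / 6115.24000 = 5.82731
β₂ ≈ 5.8273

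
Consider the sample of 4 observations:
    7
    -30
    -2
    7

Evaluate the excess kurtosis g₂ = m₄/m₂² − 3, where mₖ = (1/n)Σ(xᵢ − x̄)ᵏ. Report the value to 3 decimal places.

x̄ = -4.5000
Σ(xᵢ − x̄)² = 921.0000 ⇒ m₂ = 230.25000
Σ(xᵢ − x̄)⁴ = 457844.2500 ⇒ m₄ = 114461.06250
m₂² = 53015.06250
g₂ = m₄/m₂² − 3 = 2.15903 − 3 ≈ -0.841

-0.841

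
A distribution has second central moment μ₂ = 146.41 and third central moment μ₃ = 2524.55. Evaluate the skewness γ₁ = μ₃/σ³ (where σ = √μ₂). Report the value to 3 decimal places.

σ = √μ₂ = √146.41 = 12.10000
σ³ = μ₂^(3/2) = 1771.56100
γ₁ = μ₃/σ³ = 2524.55 / 1771.56100 ≈ 1.425

1.425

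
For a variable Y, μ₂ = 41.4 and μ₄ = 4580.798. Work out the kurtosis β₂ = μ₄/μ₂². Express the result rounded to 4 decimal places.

2.6726

μ₂² = 41.4² = 1713.96000
μ₄/μ₂² = 4580.798 / 1713.96000 = 2.67264
β₂ ≈ 2.6726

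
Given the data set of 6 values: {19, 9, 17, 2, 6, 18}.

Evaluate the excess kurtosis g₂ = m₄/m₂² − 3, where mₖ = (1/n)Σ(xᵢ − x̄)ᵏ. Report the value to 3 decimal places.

x̄ = 11.8333
Σ(xᵢ − x̄)² = 254.8333 ⇒ m₂ = 42.47222
Σ(xᵢ − x̄)⁴ = 15368.8194 ⇒ m₄ = 2561.46991
m₂² = 1803.88966
g₂ = m₄/m₂² − 3 = 1.41997 − 3 ≈ -1.580

-1.580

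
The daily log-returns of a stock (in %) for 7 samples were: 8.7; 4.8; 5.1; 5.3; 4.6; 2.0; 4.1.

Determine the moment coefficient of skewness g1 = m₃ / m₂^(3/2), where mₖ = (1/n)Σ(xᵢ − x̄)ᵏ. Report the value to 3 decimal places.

x̄ = (8.7 + 4.8 + 5.1 + 5.3 + 4.6 + 2.0 + 4.1) / 7 = 4.9429
deviations (xᵢ − x̄): 3.7571, -0.1429, 0.1571, 0.3571, -0.3429, -2.9429, -0.8429
Σ(xᵢ − x̄)² = 23.7771 ⇒ m₂ = 23.7771/7 = 3.39673
Σ(xᵢ − x̄)³ = 26.9574 ⇒ m₃ = 26.9574/7 = 3.85106
m₂^(3/2) = 3.39673^(1.5) = 6.26026
g1 = m₃ / m₂^(3/2) = 3.85106 / 6.26026 ≈ 0.615

0.615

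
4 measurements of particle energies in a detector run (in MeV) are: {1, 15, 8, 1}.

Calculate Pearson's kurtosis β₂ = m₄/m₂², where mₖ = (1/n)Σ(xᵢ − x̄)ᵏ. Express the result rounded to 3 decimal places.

x̄ = 6.2500
Σ(xᵢ − x̄)² = 134.7500 ⇒ m₂ = 33.68750
Σ(xᵢ − x̄)⁴ = 7390.5781 ⇒ m₄ = 1847.64453
m₂² = 1134.84766
β₂ = m₄/m₂² = 1847.64453 / 1134.84766 ≈ 1.628

1.628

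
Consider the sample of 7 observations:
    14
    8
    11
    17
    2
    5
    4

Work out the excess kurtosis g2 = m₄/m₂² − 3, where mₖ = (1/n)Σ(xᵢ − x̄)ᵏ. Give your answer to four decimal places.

x̄ = 8.7143
Σ(xᵢ − x̄)² = 183.4286 ⇒ m₂ = 26.20408
Σ(xᵢ − x̄)⁴ = 8237.9825 ⇒ m₄ = 1176.85464
m₂² = 686.65389
g2 = m₄/m₂² − 3 = 1.71390 − 3 ≈ -1.2861

-1.2861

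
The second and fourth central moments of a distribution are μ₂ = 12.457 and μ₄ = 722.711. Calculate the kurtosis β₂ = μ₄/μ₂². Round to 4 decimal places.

μ₂² = 12.457² = 155.17685
μ₄/μ₂² = 722.711 / 155.17685 = 4.65734
β₂ ≈ 4.6573

4.6573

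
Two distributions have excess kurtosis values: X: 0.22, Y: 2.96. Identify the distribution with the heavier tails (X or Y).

Higher excess kurtosis ⇒ heavier tails relative to the normal distribution.
0.22 vs 2.96: the larger is 2.96, so Y has heavier tails.

Y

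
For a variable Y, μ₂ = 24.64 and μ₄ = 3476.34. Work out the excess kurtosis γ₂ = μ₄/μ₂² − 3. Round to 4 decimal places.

μ₂² = 24.64² = 607.12960
μ₄/μ₂² = 3476.34 / 607.12960 = 5.72586
γ₂ = 5.72586 − 3 ≈ 2.7259

2.7259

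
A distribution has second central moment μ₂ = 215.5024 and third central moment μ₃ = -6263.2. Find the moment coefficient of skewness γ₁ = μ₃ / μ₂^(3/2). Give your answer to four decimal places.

σ = √μ₂ = √215.5024 = 14.68000
σ³ = μ₂^(3/2) = 3163.57523
γ₁ = μ₃/σ³ = -6263.2 / 3163.57523 ≈ -1.9798

-1.9798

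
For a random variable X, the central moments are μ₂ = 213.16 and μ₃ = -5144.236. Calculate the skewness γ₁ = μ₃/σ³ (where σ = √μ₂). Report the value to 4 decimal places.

σ = √μ₂ = √213.16 = 14.60000
σ³ = μ₂^(3/2) = 3112.13600
γ₁ = μ₃/σ³ = -5144.236 / 3112.13600 ≈ -1.6530

-1.6530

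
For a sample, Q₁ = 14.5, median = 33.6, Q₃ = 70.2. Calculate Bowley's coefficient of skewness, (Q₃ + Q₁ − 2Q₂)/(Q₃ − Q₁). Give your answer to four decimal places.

0.3142

numerator: Q₃ + Q₁ − 2Q₂ = 70.2 + 14.5 − 2×33.6 = 17.5000
denominator: Q₃ − Q₁ = 70.2 − 14.5 = 55.7000
Bowley skewness = 17.5000 / 55.7000 ≈ 0.3142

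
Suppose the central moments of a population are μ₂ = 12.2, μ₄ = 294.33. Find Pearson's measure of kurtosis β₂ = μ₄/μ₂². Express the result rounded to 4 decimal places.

1.9775

μ₂² = 12.2² = 148.84000
μ₄/μ₂² = 294.33 / 148.84000 = 1.97749
β₂ ≈ 1.9775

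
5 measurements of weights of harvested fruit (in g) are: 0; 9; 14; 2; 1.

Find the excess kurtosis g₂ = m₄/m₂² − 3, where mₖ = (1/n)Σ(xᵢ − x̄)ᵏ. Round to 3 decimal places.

-1.294

x̄ = 5.2000
Σ(xᵢ − x̄)² = 146.8000 ⇒ m₂ = 29.36000
Σ(xᵢ − x̄)⁴ = 7352.6560 ⇒ m₄ = 1470.53120
m₂² = 862.00960
g₂ = m₄/m₂² − 3 = 1.70593 − 3 ≈ -1.294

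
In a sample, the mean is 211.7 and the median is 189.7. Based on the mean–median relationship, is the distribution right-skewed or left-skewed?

mean − median = 211.7 − 189.7 = 22.0
mean > median ⇒ the longer tail is on the right ⇒ right-skewed (positively skewed).

right-skewed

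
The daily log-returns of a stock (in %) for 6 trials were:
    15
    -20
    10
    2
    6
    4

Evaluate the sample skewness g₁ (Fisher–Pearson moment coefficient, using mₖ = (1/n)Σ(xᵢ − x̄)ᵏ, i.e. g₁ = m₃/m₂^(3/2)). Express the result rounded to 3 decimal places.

x̄ = (15 - 20 + 10 + 2 + 6 + 4) / 6 = 2.8333
deviations (xᵢ − x̄): 12.1667, -22.8333, 7.1667, -0.8333, 3.1667, 1.1667
Σ(xᵢ − x̄)² = 732.8333 ⇒ m₂ = 732.8333/6 = 122.13889
Σ(xᵢ − x̄)³ = -9702.5556 ⇒ m₃ = -9702.5556/6 = -1617.09259
m₂^(3/2) = 122.13889^(1.5) = 1349.83582
g₁ = m₃ / m₂^(3/2) = -1617.09259 / 1349.83582 ≈ -1.198

-1.198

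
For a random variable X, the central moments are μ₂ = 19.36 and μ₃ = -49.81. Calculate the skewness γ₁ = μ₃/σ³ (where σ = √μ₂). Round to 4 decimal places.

-0.5847

σ = √μ₂ = √19.36 = 4.40000
σ³ = μ₂^(3/2) = 85.18400
γ₁ = μ₃/σ³ = -49.81 / 85.18400 ≈ -0.5847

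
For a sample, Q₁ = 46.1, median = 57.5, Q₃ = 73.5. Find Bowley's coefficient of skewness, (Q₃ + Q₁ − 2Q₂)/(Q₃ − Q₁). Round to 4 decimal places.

numerator: Q₃ + Q₁ − 2Q₂ = 73.5 + 46.1 − 2×57.5 = 4.6000
denominator: Q₃ − Q₁ = 73.5 − 46.1 = 27.4000
Bowley skewness = 4.6000 / 27.4000 ≈ 0.1679

0.1679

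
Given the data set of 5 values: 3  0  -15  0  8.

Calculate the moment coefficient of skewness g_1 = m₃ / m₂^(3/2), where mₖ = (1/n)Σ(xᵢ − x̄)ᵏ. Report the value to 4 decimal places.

x̄ = (3 + 0 - 15 + 0 + 8) / 5 = -0.8000
deviations (xᵢ − x̄): 3.8000, 0.8000, -14.2000, 0.8000, 8.8000
Σ(xᵢ − x̄)² = 294.8000 ⇒ m₂ = 294.8000/5 = 58.96000
Σ(xᵢ − x̄)³ = -2125.9200 ⇒ m₃ = -2125.9200/5 = -425.18400
m₂^(3/2) = 58.96000^(1.5) = 452.72681
g_1 = m₃ / m₂^(3/2) = -425.18400 / 452.72681 ≈ -0.9392

-0.9392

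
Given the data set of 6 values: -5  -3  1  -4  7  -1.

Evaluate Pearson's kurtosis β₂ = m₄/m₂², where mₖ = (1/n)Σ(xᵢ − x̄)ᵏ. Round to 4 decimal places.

x̄ = -0.8333
Σ(xᵢ − x̄)² = 96.8333 ⇒ m₂ = 16.13889
Σ(xᵢ − x̄)⁴ = 4200.4861 ⇒ m₄ = 700.08102
m₂² = 260.46373
β₂ = m₄/m₂² = 700.08102 / 260.46373 ≈ 2.6878

2.6878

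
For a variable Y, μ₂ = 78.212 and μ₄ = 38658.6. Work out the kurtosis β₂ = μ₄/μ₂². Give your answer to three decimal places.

μ₂² = 78.212² = 6117.11694
μ₄/μ₂² = 38658.6 / 6117.11694 = 6.31974
β₂ ≈ 6.320

6.320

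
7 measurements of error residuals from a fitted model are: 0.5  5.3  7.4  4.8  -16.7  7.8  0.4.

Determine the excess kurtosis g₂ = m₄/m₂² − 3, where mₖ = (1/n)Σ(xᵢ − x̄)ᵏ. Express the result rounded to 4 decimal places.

1.0952

x̄ = 1.3571
Σ(xᵢ − x̄)² = 433.1371 ⇒ m₂ = 61.87673
Σ(xᵢ − x̄)⁴ = 109755.4918 ⇒ m₄ = 15679.35598
m₂² = 3828.73030
g₂ = m₄/m₂² − 3 = 4.09518 − 3 ≈ 1.0952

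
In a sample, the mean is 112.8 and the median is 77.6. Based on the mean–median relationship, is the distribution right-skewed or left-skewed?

mean − median = 112.8 − 77.6 = 35.2
mean > median ⇒ the longer tail is on the right ⇒ right-skewed (positively skewed).

right-skewed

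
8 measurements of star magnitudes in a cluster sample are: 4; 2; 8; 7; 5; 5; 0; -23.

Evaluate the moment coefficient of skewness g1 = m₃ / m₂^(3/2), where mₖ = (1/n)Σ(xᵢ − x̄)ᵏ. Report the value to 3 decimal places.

x̄ = (4 + 2 + 8 + 7 + 5 + 5 + 0 - 23) / 8 = 1.0000
deviations (xᵢ − x̄): 3.0000, 1.0000, 7.0000, 6.0000, 4.0000, 4.0000, -1.0000, -24.0000
Σ(xᵢ − x̄)² = 704.0000 ⇒ m₂ = 704.0000/8 = 88.00000
Σ(xᵢ − x̄)³ = -13110.0000 ⇒ m₃ = -13110.0000/8 = -1638.75000
m₂^(3/2) = 88.00000^(1.5) = 825.51317
g1 = m₃ / m₂^(3/2) = -1638.75000 / 825.51317 ≈ -1.985

-1.985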